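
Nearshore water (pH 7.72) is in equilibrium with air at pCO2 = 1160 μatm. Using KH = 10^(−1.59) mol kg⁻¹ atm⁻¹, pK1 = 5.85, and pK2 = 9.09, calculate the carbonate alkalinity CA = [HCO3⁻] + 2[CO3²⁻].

CA = 2.40 mmol/kg

[CO2*] = KH · pCO2 = 10^(−1.59) × 1160×10^-6 = 2.982×10^-5 mol/kg
α₀ = 1/(1 + K1/[H⁺] + K1K2/[H⁺]²) = 1/(1 + 10^+1.87 + 10^+0.50) = 0.01277
DIC = [CO2*]/α₀ = 2.982×10^-5 / 0.01277 = 2.334 mmol/kg
CA = (α₁ + 2α₂)·DIC = (0.9468 + 2×0.04039) × 2.334 = 2.40 mmol/kg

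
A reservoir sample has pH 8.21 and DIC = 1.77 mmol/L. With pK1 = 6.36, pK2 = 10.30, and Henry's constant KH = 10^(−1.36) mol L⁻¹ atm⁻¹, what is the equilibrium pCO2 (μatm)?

α₀ = 1 / (1 + K1/[H⁺] + K1K2/[H⁺]²) = 1 / (1 + 10^+1.85 + 10^-0.24)
   = 1 / (1 + 70.795 + 0.57544) = 1/72.370 = 0.01382
[CO2*] = α₀ × DIC = 0.01382 × 1.77 = 0.02446 mmol/L
pCO2 = [CO2*]/KH = 2.446×10^-5 / 4.365×10^-2 = 560 μatm

pCO2 = 560 μatm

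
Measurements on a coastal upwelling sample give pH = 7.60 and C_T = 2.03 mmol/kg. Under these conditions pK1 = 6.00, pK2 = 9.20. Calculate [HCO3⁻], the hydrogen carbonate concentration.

α₁ = 1 / (1 + [H⁺]/K1 + K2/[H⁺]) = 1 / (1 + 10^-1.60 + 10^-1.60)
   = 1 / (1 + 0.025119 + 0.025119) = 1/1.0502 = 0.9522
[HCO3⁻] = α₁ × DIC = 0.9522 × 2.03 = 1.93 mmol/kg

[HCO3⁻] = 1.93 mmol/kg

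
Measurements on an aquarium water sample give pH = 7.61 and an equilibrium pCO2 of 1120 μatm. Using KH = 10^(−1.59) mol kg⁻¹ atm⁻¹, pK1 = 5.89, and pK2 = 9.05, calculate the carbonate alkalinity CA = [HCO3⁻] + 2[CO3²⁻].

CA = 1.62 mmol/kg

[CO2*] = KH · pCO2 = 10^(−1.59) × 1120×10^-6 = 2.879×10^-5 mol/kg
α₀ = 1/(1 + K1/[H⁺] + K1K2/[H⁺]²) = 1/(1 + 10^+1.72 + 10^+0.28) = 0.01806
DIC = [CO2*]/α₀ = 2.879×10^-5 / 0.01806 = 1.594 mmol/kg
CA = (α₁ + 2α₂)·DIC = (0.9475 + 2×0.03440) × 1.594 = 1.62 mmol/kg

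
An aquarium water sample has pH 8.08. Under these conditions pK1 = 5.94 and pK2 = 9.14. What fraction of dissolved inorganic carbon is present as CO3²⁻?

α₂ = 0.0796

α₂ = 1 / (1 + [H⁺]/K2 + [H⁺]²/(K1K2)) = 1 / (1 + 10^+1.06 + 10^-1.08)
   = 1 / (1 + 11.482 + 0.083176) = 1/12.565 = 0.07959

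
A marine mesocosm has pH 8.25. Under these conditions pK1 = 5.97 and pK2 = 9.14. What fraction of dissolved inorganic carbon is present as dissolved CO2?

α₀ = 0.00463

α₀ = 1 / (1 + K1/[H⁺] + K1K2/[H⁺]²) = 1 / (1 + 10^+2.28 + 10^+1.39)
   = 1 / (1 + 190.55 + 24.547) = 1/216.09 = 0.004628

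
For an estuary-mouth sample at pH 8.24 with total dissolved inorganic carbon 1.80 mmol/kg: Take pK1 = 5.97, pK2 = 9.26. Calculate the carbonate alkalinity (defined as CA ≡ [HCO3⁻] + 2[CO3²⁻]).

CA = 1.95 mmol/kg

CA = [HCO3⁻] + 2[CO3²⁻] = (α₁ + 2α₂)·DIC
At pH 8.24: [H⁺]/K1 = 10^-2.27 = 0.0053703, K2/[H⁺] = 10^-1.02 = 0.095499
α₁ = 1/(1 + 0.0053703 + 0.095499) = 1/1.1009 = 0.9084; α₂ = α₁·K2/[H⁺] = 0.08675
α₁ + 2α₂ = 1.0819
CA = 1.0819 × 1.80 = 1.95 mmol/kg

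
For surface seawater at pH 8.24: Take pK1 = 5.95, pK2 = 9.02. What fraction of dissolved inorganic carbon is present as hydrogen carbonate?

α₁ = 0.854

α₁ = 1 / (1 + [H⁺]/K1 + K2/[H⁺]) = 1 / (1 + 10^-2.29 + 10^-0.78)
   = 1 / (1 + 0.0051286 + 0.16596) = 1/1.1711 = 0.8539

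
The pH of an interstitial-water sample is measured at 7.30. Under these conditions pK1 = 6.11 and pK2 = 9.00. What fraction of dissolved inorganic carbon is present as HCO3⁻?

α₁ = 1 / (1 + [H⁺]/K1 + K2/[H⁺]) = 1 / (1 + 10^-1.19 + 10^-1.70)
   = 1 / (1 + 0.064565 + 0.019953) = 1/1.0845 = 0.9221

α₁ = 0.922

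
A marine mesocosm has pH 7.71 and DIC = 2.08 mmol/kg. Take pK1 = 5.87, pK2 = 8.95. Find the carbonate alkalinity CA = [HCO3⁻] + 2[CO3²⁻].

CA = 2.16 mmol/kg

CA = [HCO3⁻] + 2[CO3²⁻] = (α₁ + 2α₂)·DIC
At pH 7.71: [H⁺]/K1 = 10^-1.84 = 0.014454, K2/[H⁺] = 10^-1.24 = 0.057544
α₁ = 1/(1 + 0.014454 + 0.057544) = 1/1.0720 = 0.9328; α₂ = α₁·K2/[H⁺] = 0.05368
α₁ + 2α₂ = 1.0402
CA = 1.0402 × 2.08 = 2.16 mmol/kg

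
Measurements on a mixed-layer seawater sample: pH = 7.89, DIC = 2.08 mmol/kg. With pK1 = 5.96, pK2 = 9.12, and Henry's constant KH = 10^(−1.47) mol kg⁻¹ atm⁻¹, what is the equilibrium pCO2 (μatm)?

pCO2 = 674 μatm

α₀ = 1 / (1 + K1/[H⁺] + K1K2/[H⁺]²) = 1 / (1 + 10^+1.93 + 10^+0.70)
   = 1 / (1 + 85.114 + 5.0119) = 1/91.126 = 0.01097
[CO2*] = α₀ × DIC = 0.01097 × 2.08 = 0.02283 mmol/kg
pCO2 = [CO2*]/KH = 2.283×10^-5 / 3.388×10^-2 = 674 μatm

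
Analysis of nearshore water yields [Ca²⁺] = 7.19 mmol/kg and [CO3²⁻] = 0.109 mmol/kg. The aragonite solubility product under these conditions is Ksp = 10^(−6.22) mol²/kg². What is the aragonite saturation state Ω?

Ω = 1.30

Ksp = 10^(−6.22) = 6.026×10^-7
Ω = [Ca²⁺][CO3²⁻]/Ksp = (7.19×10^-3)(0.109×10^-3) / 6.026×10^-7 = 1.30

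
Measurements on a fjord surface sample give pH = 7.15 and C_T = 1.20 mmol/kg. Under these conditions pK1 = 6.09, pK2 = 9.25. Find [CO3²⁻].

[CO3²⁻] = 8.70 μmol/kg

α₂ = 1 / (1 + [H⁺]/K2 + [H⁺]²/(K1K2)) = 1 / (1 + 10^+2.10 + 10^+1.04)
   = 1 / (1 + 125.89 + 10.965) = 1/137.86 = 0.007254
[CO3²⁻] = α₂ × DIC = 0.007254 × 1.20 = 0.00870 mmol/kg = 8.70 μmol/kg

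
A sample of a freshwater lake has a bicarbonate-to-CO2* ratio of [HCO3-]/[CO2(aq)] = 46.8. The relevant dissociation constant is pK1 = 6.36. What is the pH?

pH = 8.03

From K1 = [H⁺][HCO3-]/[CO2(aq)]:  pH = pK1 + log₁₀([HCO3-]/[CO2(aq)])
log₁₀(46.8) = +1.670
pH = 6.36 + (+1.670) = 8.03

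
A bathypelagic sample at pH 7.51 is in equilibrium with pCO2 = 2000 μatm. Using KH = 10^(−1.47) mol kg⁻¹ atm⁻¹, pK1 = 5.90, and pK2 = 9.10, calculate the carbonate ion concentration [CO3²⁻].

[CO2*] = KH · pCO2 = 10^(−1.47) × 2000×10^-6 = 6.777×10^-5 mol/kg
α₀ = 1/(1 + K1/[H⁺] + K1K2/[H⁺]²) = 1/(1 + 10^+1.61 + 10^+0.02) = 0.02337
DIC = [CO2*]/α₀ = 6.777×10^-5 / 0.02337 = 2.900 mmol/kg
[CO3²⁻] = α₂·DIC; α₂ = 0.02447, so [CO3²⁻] = 0.02447 × 2.900 = 0.0710 mmol/kg

[CO3²⁻] = 0.0710 mmol/kg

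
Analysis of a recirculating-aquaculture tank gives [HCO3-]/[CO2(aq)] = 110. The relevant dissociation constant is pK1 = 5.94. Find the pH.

pH = 7.98

From K1 = [H⁺][HCO3-]/[CO2(aq)]:  pH = pK1 + log₁₀([HCO3-]/[CO2(aq)])
log₁₀(110) = +2.041
pH = 5.94 + (+2.041) = 7.98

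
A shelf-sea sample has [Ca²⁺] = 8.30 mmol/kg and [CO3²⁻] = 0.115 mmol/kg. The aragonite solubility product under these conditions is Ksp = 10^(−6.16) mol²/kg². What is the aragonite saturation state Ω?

Ksp = 10^(−6.16) = 6.918×10^-7
Ω = [Ca²⁺][CO3²⁻]/Ksp = (8.30×10^-3)(0.115×10^-3) / 6.918×10^-7 = 1.38

Ω = 1.38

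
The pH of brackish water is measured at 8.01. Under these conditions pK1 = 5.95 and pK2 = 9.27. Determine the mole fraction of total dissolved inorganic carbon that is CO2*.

α₀ = 1 / (1 + K1/[H⁺] + K1K2/[H⁺]²) = 1 / (1 + 10^+2.06 + 10^+0.80)
   = 1 / (1 + 114.82 + 6.3096) = 1/122.12 = 0.008188

α₀ = 0.00819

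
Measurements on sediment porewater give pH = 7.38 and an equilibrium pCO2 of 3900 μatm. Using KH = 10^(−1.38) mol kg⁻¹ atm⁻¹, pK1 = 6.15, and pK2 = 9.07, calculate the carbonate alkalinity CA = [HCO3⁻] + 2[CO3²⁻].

[CO2*] = KH · pCO2 = 10^(−1.38) × 3900×10^-6 = 1.626×10^-4 mol/kg
α₀ = 1/(1 + K1/[H⁺] + K1K2/[H⁺]²) = 1/(1 + 10^+1.23 + 10^-0.46) = 0.05456
DIC = [CO2*]/α₀ = 1.626×10^-4 / 0.05456 = 2.980 mmol/kg
CA = (α₁ + 2α₂)·DIC = (0.9265 + 2×0.01892) × 2.980 = 2.87 mmol/kg

CA = 2.87 mmol/kg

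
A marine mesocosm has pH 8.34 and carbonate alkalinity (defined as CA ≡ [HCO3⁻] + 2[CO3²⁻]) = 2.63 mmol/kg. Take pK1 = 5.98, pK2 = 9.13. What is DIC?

CA = [HCO3⁻] + 2[CO3²⁻] = (α₁ + 2α₂)·DIC
At pH 8.34: [H⁺]/K1 = 10^-2.36 = 0.0043652, K2/[H⁺] = 10^-0.79 = 0.16218
α₁ = 1/(1 + 0.0043652 + 0.16218) = 1/1.1665 = 0.8572; α₂ = α₁·K2/[H⁺] = 0.1390
α₁ + 2α₂ = 1.1353
DIC = CA / (α₁ + 2α₂) = 2.63 / 1.1353 = 2.32 mmol/kg

DIC = 2.32 mmol/kg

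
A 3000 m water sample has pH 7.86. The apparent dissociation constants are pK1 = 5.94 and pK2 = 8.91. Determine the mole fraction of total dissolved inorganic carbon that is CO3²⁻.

α₂ = 1 / (1 + [H⁺]/K2 + [H⁺]²/(K1K2)) = 1 / (1 + 10^+1.05 + 10^-0.87)
   = 1 / (1 + 11.220 + 0.13490) = 1/12.355 = 0.08094

α₂ = 0.0809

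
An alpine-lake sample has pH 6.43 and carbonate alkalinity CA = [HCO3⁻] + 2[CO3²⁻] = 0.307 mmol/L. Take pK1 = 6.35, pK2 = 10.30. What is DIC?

CA = [HCO3⁻] + 2[CO3²⁻] = (α₁ + 2α₂)·DIC
At pH 6.43: [H⁺]/K1 = 10^-0.08 = 0.83176, K2/[H⁺] = 10^-3.87 = 0.00013490
α₁ = 1/(1 + 0.83176 + 0.00013490) = 1/1.8319 = 0.5459; α₂ = α₁·K2/[H⁺] = 7.364×10^-5
α₁ + 2α₂ = 0.5460
DIC = CA / (α₁ + 2α₂) = 0.307 / 0.5460 = 0.562 mmol/L

DIC = 0.562 mmol/L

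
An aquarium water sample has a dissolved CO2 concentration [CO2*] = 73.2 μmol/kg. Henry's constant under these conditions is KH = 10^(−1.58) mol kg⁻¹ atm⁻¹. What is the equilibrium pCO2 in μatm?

pCO2 = 2780 μatm

KH = 10^(−1.58) = 2.630×10^-2 mol kg⁻¹ atm⁻¹
pCO2 = [CO2*]/KH = 73.2×10^-6 / 2.630×10^-2 = 2.78×10^-3 atm = 2780 μatm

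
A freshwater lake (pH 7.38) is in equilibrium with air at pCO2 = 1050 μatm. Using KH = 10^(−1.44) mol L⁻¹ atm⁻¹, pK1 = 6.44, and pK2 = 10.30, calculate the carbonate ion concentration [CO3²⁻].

[CO3²⁻] = 0.399 μmol/L

[CO2*] = KH · pCO2 = 10^(−1.44) × 1050×10^-6 = 3.812×10^-5 mol/L
α₀ = 1/(1 + K1/[H⁺] + K1K2/[H⁺]²) = 1/(1 + 10^+0.94 + 10^-1.98) = 0.1029
DIC = [CO2*]/α₀ = 3.812×10^-5 / 0.1029 = 0.3706 mmol/L
[CO3²⁻] = α₂·DIC; α₂ = 0.001077, so [CO3²⁻] = 0.001077 × 0.3706 = 0.000399 mmol/L = 0.399 μmol/L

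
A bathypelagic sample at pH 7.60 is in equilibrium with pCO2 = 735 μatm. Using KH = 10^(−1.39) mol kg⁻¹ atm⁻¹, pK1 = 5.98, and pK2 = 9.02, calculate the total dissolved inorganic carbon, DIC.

DIC = 1.33 mmol/kg

[CO2*] = KH · pCO2 = 10^(−1.39) × 735×10^-6 = 2.994×10^-5 mol/kg
α₀ = 1/(1 + K1/[H⁺] + K1K2/[H⁺]²) = 1/(1 + 10^+1.62 + 10^+0.20) = 0.02259
DIC = [CO2*]/α₀ = 2.994×10^-5 / 0.02259 = 1.33 mmol/kg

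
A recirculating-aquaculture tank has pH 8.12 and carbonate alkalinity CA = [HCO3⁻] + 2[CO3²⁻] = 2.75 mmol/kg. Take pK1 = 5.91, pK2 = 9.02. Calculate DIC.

CA = [HCO3⁻] + 2[CO3²⁻] = (α₁ + 2α₂)·DIC
At pH 8.12: [H⁺]/K1 = 10^-2.21 = 0.0061660, K2/[H⁺] = 10^-0.90 = 0.12589
α₁ = 1/(1 + 0.0061660 + 0.12589) = 1/1.1321 = 0.8833; α₂ = α₁·K2/[H⁺] = 0.1112
α₁ + 2α₂ = 1.1058
DIC = CA / (α₁ + 2α₂) = 2.75 / 1.1058 = 2.49 mmol/kg

DIC = 2.49 mmol/kg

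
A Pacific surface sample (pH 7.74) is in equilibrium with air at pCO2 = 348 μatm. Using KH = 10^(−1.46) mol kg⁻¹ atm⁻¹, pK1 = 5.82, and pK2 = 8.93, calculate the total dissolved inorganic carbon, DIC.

[CO2*] = KH · pCO2 = 10^(−1.46) × 348×10^-6 = 1.207×10^-5 mol/kg
α₀ = 1/(1 + K1/[H⁺] + K1K2/[H⁺]²) = 1/(1 + 10^+1.92 + 10^+0.73) = 0.01117
DIC = [CO2*]/α₀ = 1.207×10^-5 / 0.01117 = 1.08 mmol/kg

DIC = 1.08 mmol/kg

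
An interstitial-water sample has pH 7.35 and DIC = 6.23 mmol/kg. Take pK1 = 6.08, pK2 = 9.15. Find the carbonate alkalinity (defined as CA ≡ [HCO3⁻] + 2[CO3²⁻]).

CA = [HCO3⁻] + 2[CO3²⁻] = (α₁ + 2α₂)·DIC
At pH 7.35: [H⁺]/K1 = 10^-1.27 = 0.053703, K2/[H⁺] = 10^-1.80 = 0.015849
α₁ = 1/(1 + 0.053703 + 0.015849) = 1/1.0696 = 0.9350; α₂ = α₁·K2/[H⁺] = 0.01482
α₁ + 2α₂ = 0.9646
CA = 0.9646 × 6.23 = 6.01 mmol/kg

CA = 6.01 mmol/kg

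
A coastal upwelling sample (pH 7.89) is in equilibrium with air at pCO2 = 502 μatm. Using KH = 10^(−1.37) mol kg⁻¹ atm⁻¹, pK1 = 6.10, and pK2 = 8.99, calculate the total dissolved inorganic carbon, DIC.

[CO2*] = KH · pCO2 = 10^(−1.37) × 502×10^-6 = 2.141×10^-5 mol/kg
α₀ = 1/(1 + K1/[H⁺] + K1K2/[H⁺]²) = 1/(1 + 10^+1.79 + 10^+0.69) = 0.01480
DIC = [CO2*]/α₀ = 2.141×10^-5 / 0.01480 = 1.45 mmol/kg

DIC = 1.45 mmol/kg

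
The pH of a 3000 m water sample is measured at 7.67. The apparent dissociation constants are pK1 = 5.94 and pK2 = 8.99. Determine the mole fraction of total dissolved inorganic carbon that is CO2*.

α₀ = 0.0175

α₀ = 1 / (1 + K1/[H⁺] + K1K2/[H⁺]²) = 1 / (1 + 10^+1.73 + 10^+0.41)
   = 1 / (1 + 53.703 + 2.5704) = 1/57.274 = 0.01746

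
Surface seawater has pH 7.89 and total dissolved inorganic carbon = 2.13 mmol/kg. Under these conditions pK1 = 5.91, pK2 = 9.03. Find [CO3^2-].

α₂ = 1 / (1 + [H⁺]/K2 + [H⁺]²/(K1K2)) = 1 / (1 + 10^+1.14 + 10^-0.84)
   = 1 / (1 + 13.804 + 0.14454) = 1/14.948 = 0.06690
[CO3²⁻] = α₂ × DIC = 0.06690 × 2.13 = 0.142 mmol/kg

[CO3²⁻] = 0.142 mmol/kg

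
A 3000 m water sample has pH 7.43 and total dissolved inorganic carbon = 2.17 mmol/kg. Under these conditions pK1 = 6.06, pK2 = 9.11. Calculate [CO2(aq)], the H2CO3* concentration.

[CO2*] = 0.0870 mmol/kg

α₀ = 1 / (1 + K1/[H⁺] + K1K2/[H⁺]²) = 1 / (1 + 10^+1.37 + 10^-0.31)
   = 1 / (1 + 23.442 + 0.48978) = 1/24.932 = 0.04011
[CO2*] = α₀ × DIC = 0.04011 × 2.17 = 0.0870 mmol/kg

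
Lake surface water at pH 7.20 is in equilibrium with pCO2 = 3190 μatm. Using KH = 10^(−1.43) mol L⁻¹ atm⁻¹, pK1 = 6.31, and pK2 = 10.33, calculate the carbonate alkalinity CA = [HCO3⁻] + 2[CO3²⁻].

CA = 0.921 mmol/L

[CO2*] = KH · pCO2 = 10^(−1.43) × 3190×10^-6 = 1.185×10^-4 mol/L
α₀ = 1/(1 + K1/[H⁺] + K1K2/[H⁺]²) = 1/(1 + 10^+0.89 + 10^-2.24) = 0.1140
DIC = [CO2*]/α₀ = 1.185×10^-4 / 0.1140 = 1.039 mmol/L
CA = (α₁ + 2α₂)·DIC = (0.8853 + 2×0.0006563) × 1.039 = 0.921 mmol/L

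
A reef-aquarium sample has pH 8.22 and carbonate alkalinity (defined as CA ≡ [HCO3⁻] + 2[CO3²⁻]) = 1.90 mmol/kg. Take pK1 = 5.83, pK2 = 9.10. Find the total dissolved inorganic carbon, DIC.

CA = [HCO3⁻] + 2[CO3²⁻] = (α₁ + 2α₂)·DIC
At pH 8.22: [H⁺]/K1 = 10^-2.39 = 0.0040738, K2/[H⁺] = 10^-0.88 = 0.13183
α₁ = 1/(1 + 0.0040738 + 0.13183) = 1/1.1359 = 0.8804; α₂ = α₁·K2/[H⁺] = 0.1161
α₁ + 2α₂ = 1.1125
DIC = CA / (α₁ + 2α₂) = 1.90 / 1.1125 = 1.71 mmol/kg

DIC = 1.71 mmol/kg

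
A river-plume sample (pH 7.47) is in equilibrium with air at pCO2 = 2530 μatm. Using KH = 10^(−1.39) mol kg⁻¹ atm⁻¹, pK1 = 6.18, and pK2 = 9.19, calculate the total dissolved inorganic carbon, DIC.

[CO2*] = KH · pCO2 = 10^(−1.39) × 2530×10^-6 = 1.031×10^-4 mol/kg
α₀ = 1/(1 + K1/[H⁺] + K1K2/[H⁺]²) = 1/(1 + 10^+1.29 + 10^-0.43) = 0.04792
DIC = [CO2*]/α₀ = 1.031×10^-4 / 0.04792 = 2.15 mmol/kg

DIC = 2.15 mmol/kg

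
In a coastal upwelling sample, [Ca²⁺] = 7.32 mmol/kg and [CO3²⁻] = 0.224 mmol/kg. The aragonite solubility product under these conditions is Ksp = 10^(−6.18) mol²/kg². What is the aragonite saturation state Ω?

Ω = 2.48

Ksp = 10^(−6.18) = 6.607×10^-7
Ω = [Ca²⁺][CO3²⁻]/Ksp = (7.32×10^-3)(0.224×10^-3) / 6.607×10^-7 = 2.48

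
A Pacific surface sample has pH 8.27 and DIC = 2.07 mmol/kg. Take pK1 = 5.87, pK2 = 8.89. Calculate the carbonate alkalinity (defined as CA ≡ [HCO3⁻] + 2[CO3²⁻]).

CA = [HCO3⁻] + 2[CO3²⁻] = (α₁ + 2α₂)·DIC
At pH 8.27: [H⁺]/K1 = 10^-2.40 = 0.0039811, K2/[H⁺] = 10^-0.62 = 0.23988
α₁ = 1/(1 + 0.0039811 + 0.23988) = 1/1.2439 = 0.8039; α₂ = α₁·K2/[H⁺] = 0.1929
α₁ + 2α₂ = 1.1897
CA = 1.1897 × 2.07 = 2.46 mmol/kg

CA = 2.46 mmol/kg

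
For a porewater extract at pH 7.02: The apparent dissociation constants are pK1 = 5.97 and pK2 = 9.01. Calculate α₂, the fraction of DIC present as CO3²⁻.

α₂ = 0.00931

α₂ = 1 / (1 + [H⁺]/K2 + [H⁺]²/(K1K2)) = 1 / (1 + 10^+1.99 + 10^+0.94)
   = 1 / (1 + 97.724 + 8.7096) = 1/107.43 = 0.009308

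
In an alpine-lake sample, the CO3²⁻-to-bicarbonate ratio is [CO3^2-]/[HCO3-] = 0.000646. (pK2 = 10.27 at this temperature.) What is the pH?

From K2 = [H⁺][CO3^2-]/[HCO3-]:  pH = pK2 + log₁₀([CO3^2-]/[HCO3-])
log₁₀(0.000646) = -3.190
pH = 10.27 + (-3.190) = 7.08

pH = 7.08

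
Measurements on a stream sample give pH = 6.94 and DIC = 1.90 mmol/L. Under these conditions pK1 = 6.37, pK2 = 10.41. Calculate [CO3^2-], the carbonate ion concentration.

α₂ = 1 / (1 + [H⁺]/K2 + [H⁺]²/(K1K2)) = 1 / (1 + 10^+3.47 + 10^+2.90)
   = 1 / (1 + 2951.2 + 794.33) = 1/3746.5 = 0.0002669
[CO3²⁻] = α₂ × DIC = 0.0002669 × 1.90 = 0.000507 mmol/L = 0.507 μmol/L

[CO3²⁻] = 0.507 μmol/L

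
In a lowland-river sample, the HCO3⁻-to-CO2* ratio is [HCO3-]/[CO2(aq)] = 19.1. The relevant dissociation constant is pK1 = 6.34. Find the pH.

From K1 = [H⁺][HCO3-]/[CO2(aq)]:  pH = pK1 + log₁₀([HCO3-]/[CO2(aq)])
log₁₀(19.1) = +1.281
pH = 6.34 + (+1.281) = 7.62

pH = 7.62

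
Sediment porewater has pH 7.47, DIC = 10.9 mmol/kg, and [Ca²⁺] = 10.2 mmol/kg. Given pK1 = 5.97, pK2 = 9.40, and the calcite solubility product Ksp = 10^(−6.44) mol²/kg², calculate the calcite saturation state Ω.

Ω = 3.45

α₂ = 1 / (1 + [H⁺]/K2 + [H⁺]²/(K1K2)) = 1 / (1 + 10^+1.93 + 10^+0.43)
   = 1 / (1 + 85.114 + 2.6915) = 1/88.805 = 0.01126
[CO3²⁻] = α₂ × DIC = 0.01126 × 10.9 = 0.1227 mmol/kg
Ksp = 10^(−6.44) = 3.631×10^-7
Ω = [Ca²⁺][CO3²⁻]/Ksp = (10.2×10^-3)(1.227×10^-4) / 3.631×10^-7 = 3.45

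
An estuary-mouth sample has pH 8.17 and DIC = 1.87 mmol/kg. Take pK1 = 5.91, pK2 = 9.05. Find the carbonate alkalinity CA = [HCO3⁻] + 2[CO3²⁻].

CA = [HCO3⁻] + 2[CO3²⁻] = (α₁ + 2α₂)·DIC
At pH 8.17: [H⁺]/K1 = 10^-2.26 = 0.0054954, K2/[H⁺] = 10^-0.88 = 0.13183
α₁ = 1/(1 + 0.0054954 + 0.13183) = 1/1.1373 = 0.8793; α₂ = α₁·K2/[H⁺] = 0.1159
α₁ + 2α₂ = 1.1111
CA = 1.1111 × 1.87 = 2.08 mmol/kg

CA = 2.08 mmol/kg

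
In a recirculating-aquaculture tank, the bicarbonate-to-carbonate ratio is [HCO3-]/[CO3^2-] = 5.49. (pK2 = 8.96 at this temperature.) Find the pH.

From K2 = [H⁺][CO3^2-]/[HCO3-]:  pH = pK2 − log₁₀([HCO3-]/[CO3^2-])
log₁₀(5.49) = +0.740
pH = 8.96 − (+0.740) = 8.22

pH = 8.22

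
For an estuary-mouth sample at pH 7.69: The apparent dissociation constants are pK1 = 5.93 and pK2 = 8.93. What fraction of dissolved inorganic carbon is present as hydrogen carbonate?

α₁ = 1 / (1 + [H⁺]/K1 + K2/[H⁺]) = 1 / (1 + 10^-1.76 + 10^-1.24)
   = 1 / (1 + 0.017378 + 0.057544) = 1/1.0749 = 0.9303

α₁ = 0.930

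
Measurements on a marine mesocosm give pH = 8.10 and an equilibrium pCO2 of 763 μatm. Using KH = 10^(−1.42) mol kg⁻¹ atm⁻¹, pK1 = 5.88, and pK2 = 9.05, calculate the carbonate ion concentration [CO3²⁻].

[CO3²⁻] = 0.540 mmol/kg

[CO2*] = KH · pCO2 = 10^(−1.42) × 763×10^-6 = 2.901×10^-5 mol/kg
α₀ = 1/(1 + K1/[H⁺] + K1K2/[H⁺]²) = 1/(1 + 10^+2.22 + 10^+1.27) = 0.005389
DIC = [CO2*]/α₀ = 2.901×10^-5 / 0.005389 = 5.383 mmol/kg
[CO3²⁻] = α₂·DIC; α₂ = 0.1003, so [CO3²⁻] = 0.1003 × 5.383 = 0.540 mmol/kg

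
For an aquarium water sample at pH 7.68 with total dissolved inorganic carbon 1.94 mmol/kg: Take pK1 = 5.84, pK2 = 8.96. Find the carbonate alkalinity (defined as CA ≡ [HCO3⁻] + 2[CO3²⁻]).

CA = 2.01 mmol/kg

CA = [HCO3⁻] + 2[CO3²⁻] = (α₁ + 2α₂)·DIC
At pH 7.68: [H⁺]/K1 = 10^-1.84 = 0.014454, K2/[H⁺] = 10^-1.28 = 0.052481
α₁ = 1/(1 + 0.014454 + 0.052481) = 1/1.0669 = 0.9373; α₂ = α₁·K2/[H⁺] = 0.04919
α₁ + 2α₂ = 1.0356
CA = 1.0356 × 1.94 = 2.01 mmol/kg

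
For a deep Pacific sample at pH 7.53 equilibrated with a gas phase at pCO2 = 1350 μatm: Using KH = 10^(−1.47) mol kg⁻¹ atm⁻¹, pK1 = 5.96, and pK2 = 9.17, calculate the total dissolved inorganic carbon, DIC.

[CO2*] = KH · pCO2 = 10^(−1.47) × 1350×10^-6 = 4.574×10^-5 mol/kg
α₀ = 1/(1 + K1/[H⁺] + K1K2/[H⁺]²) = 1/(1 + 10^+1.57 + 10^-0.07) = 0.02564
DIC = [CO2*]/α₀ = 4.574×10^-5 / 0.02564 = 1.78 mmol/kg

DIC = 1.78 mmol/kg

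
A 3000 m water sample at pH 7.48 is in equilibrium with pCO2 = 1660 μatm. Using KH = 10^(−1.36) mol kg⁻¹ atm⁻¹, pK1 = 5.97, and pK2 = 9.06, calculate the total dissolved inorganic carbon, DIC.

[CO2*] = KH · pCO2 = 10^(−1.36) × 1660×10^-6 = 7.246×10^-5 mol/kg
α₀ = 1/(1 + K1/[H⁺] + K1K2/[H⁺]²) = 1/(1 + 10^+1.51 + 10^-0.07) = 0.02923
DIC = [CO2*]/α₀ = 7.246×10^-5 / 0.02923 = 2.48 mmol/kg

DIC = 2.48 mmol/kg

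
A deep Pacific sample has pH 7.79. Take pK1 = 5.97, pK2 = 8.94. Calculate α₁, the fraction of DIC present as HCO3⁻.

α₁ = 1 / (1 + [H⁺]/K1 + K2/[H⁺]) = 1 / (1 + 10^-1.82 + 10^-1.15)
   = 1 / (1 + 0.015136 + 0.070795) = 1/1.0859 = 0.9209

α₁ = 0.921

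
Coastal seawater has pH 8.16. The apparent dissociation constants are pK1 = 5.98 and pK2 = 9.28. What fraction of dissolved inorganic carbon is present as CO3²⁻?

α₂ = 1 / (1 + [H⁺]/K2 + [H⁺]²/(K1K2)) = 1 / (1 + 10^+1.12 + 10^-1.06)
   = 1 / (1 + 13.183 + 0.087096) = 1/14.270 = 0.07008

α₂ = 0.0701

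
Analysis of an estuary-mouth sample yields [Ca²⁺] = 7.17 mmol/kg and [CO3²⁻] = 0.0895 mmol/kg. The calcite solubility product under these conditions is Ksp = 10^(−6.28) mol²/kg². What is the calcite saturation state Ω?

Ω = 1.22

Ksp = 10^(−6.28) = 5.248×10^-7
Ω = [Ca²⁺][CO3²⁻]/Ksp = (7.17×10^-3)(0.0895×10^-3) / 5.248×10^-7 = 1.22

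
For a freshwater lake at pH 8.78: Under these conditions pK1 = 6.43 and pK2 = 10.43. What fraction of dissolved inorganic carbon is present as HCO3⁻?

α₁ = 1 / (1 + [H⁺]/K1 + K2/[H⁺]) = 1 / (1 + 10^-2.35 + 10^-1.65)
   = 1 / (1 + 0.0044668 + 0.022387) = 1/1.0269 = 0.9738

α₁ = 0.974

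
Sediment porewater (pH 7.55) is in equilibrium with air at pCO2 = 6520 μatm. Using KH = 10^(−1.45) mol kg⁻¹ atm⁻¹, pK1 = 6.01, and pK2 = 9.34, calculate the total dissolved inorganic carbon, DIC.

[CO2*] = KH · pCO2 = 10^(−1.45) × 6520×10^-6 = 2.313×10^-4 mol/kg
α₀ = 1/(1 + K1/[H⁺] + K1K2/[H⁺]²) = 1/(1 + 10^+1.54 + 10^-0.25) = 0.02760
DIC = [CO2*]/α₀ = 2.313×10^-4 / 0.02760 = 8.38 mmol/kg

DIC = 8.38 mmol/kg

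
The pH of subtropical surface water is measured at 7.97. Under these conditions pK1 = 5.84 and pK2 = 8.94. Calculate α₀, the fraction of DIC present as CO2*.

α₀ = 0.00665

α₀ = 1 / (1 + K1/[H⁺] + K1K2/[H⁺]²) = 1 / (1 + 10^+2.13 + 10^+1.16)
   = 1 / (1 + 134.90 + 14.454) = 1/150.35 = 0.006651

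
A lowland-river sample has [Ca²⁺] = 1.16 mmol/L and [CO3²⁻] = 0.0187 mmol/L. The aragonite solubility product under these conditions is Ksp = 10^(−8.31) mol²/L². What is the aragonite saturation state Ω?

Ksp = 10^(−8.31) = 4.898×10^-9
Ω = [Ca²⁺][CO3²⁻]/Ksp = (1.16×10^-3)(0.0187×10^-3) / 4.898×10^-9 = 4.43

Ω = 4.43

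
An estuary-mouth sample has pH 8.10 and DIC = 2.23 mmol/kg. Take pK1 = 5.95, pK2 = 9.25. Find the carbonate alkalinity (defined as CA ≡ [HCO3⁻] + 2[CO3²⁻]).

CA = 2.36 mmol/kg

CA = [HCO3⁻] + 2[CO3²⁻] = (α₁ + 2α₂)·DIC
At pH 8.10: [H⁺]/K1 = 10^-2.15 = 0.0070795, K2/[H⁺] = 10^-1.15 = 0.070795
α₁ = 1/(1 + 0.0070795 + 0.070795) = 1/1.0779 = 0.9278; α₂ = α₁·K2/[H⁺] = 0.06568
α₁ + 2α₂ = 1.0591
CA = 1.0591 × 2.23 = 2.36 mmol/kg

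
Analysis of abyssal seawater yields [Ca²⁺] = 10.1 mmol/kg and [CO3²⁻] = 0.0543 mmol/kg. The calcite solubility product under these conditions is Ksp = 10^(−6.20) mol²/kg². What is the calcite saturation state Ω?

Ω = 0.869

Ksp = 10^(−6.20) = 6.310×10^-7
Ω = [Ca²⁺][CO3²⁻]/Ksp = (10.1×10^-3)(0.0543×10^-3) / 6.310×10^-7 = 0.869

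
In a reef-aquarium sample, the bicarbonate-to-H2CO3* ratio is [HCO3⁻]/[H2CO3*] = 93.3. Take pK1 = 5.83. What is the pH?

pH = 7.80

From K1 = [H⁺][HCO3⁻]/[H2CO3*]:  pH = pK1 + log₁₀([HCO3⁻]/[H2CO3*])
log₁₀(93.3) = +1.970
pH = 5.83 + (+1.970) = 7.80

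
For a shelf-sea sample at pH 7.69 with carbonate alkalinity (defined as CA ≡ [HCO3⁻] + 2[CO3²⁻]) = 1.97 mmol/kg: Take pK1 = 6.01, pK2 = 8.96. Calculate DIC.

CA = [HCO3⁻] + 2[CO3²⁻] = (α₁ + 2α₂)·DIC
At pH 7.69: [H⁺]/K1 = 10^-1.68 = 0.020893, K2/[H⁺] = 10^-1.27 = 0.053703
α₁ = 1/(1 + 0.020893 + 0.053703) = 1/1.0746 = 0.9306; α₂ = α₁·K2/[H⁺] = 0.04998
α₁ + 2α₂ = 1.0305
DIC = CA / (α₁ + 2α₂) = 1.97 / 1.0305 = 1.91 mmol/kg

DIC = 1.91 mmol/kg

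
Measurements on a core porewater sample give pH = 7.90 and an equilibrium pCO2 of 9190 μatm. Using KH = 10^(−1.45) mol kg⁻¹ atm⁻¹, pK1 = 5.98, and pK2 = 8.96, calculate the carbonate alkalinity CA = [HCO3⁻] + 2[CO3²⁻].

CA = 31.8 mmol/kg

[CO2*] = KH · pCO2 = 10^(−1.45) × 9190×10^-6 = 3.261×10^-4 mol/kg
α₀ = 1/(1 + K1/[H⁺] + K1K2/[H⁺]²) = 1/(1 + 10^+1.92 + 10^+0.86) = 0.01094
DIC = [CO2*]/α₀ = 3.261×10^-4 / 0.01094 = 29.81 mmol/kg
CA = (α₁ + 2α₂)·DIC = (0.9098 + 2×0.07924) × 29.81 = 31.8 mmol/kg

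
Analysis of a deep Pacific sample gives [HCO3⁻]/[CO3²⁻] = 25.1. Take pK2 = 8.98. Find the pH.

pH = 7.58

From K2 = [H⁺][CO3²⁻]/[HCO3⁻]:  pH = pK2 − log₁₀([HCO3⁻]/[CO3²⁻])
log₁₀(25.1) = +1.400
pH = 8.98 − (+1.400) = 7.58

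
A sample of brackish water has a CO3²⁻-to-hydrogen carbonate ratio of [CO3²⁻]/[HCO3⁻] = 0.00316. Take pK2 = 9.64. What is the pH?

From K2 = [H⁺][CO3²⁻]/[HCO3⁻]:  pH = pK2 + log₁₀([CO3²⁻]/[HCO3⁻])
log₁₀(0.00316) = -2.500
pH = 9.64 + (-2.500) = 7.14

pH = 7.14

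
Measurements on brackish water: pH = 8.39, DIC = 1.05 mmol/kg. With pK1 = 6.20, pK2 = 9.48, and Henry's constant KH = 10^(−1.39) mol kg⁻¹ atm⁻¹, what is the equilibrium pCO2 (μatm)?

pCO2 = 153 μatm

α₀ = 1 / (1 + K1/[H⁺] + K1K2/[H⁺]²) = 1 / (1 + 10^+2.19 + 10^+1.10)
   = 1 / (1 + 154.88 + 12.589) = 1/168.47 = 0.005936
[CO2*] = α₀ × DIC = 0.005936 × 1.05 = 0.006233 mmol/kg = 6.233 μmol/kg
pCO2 = [CO2*]/KH = 6.233×10^-6 / 4.074×10^-2 = 153 μatm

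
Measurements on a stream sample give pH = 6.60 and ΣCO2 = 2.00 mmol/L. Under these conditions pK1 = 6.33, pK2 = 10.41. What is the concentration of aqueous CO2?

[CO2*] = 0.699 mmol/L

α₀ = 1 / (1 + K1/[H⁺] + K1K2/[H⁺]²) = 1 / (1 + 10^+0.27 + 10^-3.54)
   = 1 / (1 + 1.8621 + 0.00028840) = 1/2.8624 = 0.3494
[CO2*] = α₀ × DIC = 0.3494 × 2.00 = 0.699 mmol/L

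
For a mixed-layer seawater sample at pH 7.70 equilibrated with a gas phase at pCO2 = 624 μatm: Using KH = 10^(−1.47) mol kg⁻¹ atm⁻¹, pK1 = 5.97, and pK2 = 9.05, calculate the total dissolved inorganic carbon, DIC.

[CO2*] = KH · pCO2 = 10^(−1.47) × 624×10^-6 = 2.114×10^-5 mol/kg
α₀ = 1/(1 + K1/[H⁺] + K1K2/[H⁺]²) = 1/(1 + 10^+1.73 + 10^+0.38) = 0.01751
DIC = [CO2*]/α₀ = 2.114×10^-5 / 0.01751 = 1.21 mmol/kg

DIC = 1.21 mmol/kg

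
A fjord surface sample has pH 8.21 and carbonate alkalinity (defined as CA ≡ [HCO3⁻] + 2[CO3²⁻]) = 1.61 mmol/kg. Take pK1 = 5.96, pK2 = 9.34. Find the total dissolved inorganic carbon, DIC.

CA = [HCO3⁻] + 2[CO3²⁻] = (α₁ + 2α₂)·DIC
At pH 8.21: [H⁺]/K1 = 10^-2.25 = 0.0056234, K2/[H⁺] = 10^-1.13 = 0.074131
α₁ = 1/(1 + 0.0056234 + 0.074131) = 1/1.0798 = 0.9261; α₂ = α₁·K2/[H⁺] = 0.06866
α₁ + 2α₂ = 1.0634
DIC = CA / (α₁ + 2α₂) = 1.61 / 1.0634 = 1.51 mmol/kg

DIC = 1.51 mmol/kg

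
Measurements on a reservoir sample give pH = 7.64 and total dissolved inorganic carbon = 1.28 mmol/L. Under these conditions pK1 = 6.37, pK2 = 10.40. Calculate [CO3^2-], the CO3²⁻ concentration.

[CO3²⁻] = 2.11 μmol/L

α₂ = 1 / (1 + [H⁺]/K2 + [H⁺]²/(K1K2)) = 1 / (1 + 10^+2.76 + 10^+1.49)
   = 1 / (1 + 575.44 + 30.903) = 1/607.34 = 0.001647
[CO3²⁻] = α₂ × DIC = 0.001647 × 1.28 = 0.00211 mmol/L = 2.11 μmol/L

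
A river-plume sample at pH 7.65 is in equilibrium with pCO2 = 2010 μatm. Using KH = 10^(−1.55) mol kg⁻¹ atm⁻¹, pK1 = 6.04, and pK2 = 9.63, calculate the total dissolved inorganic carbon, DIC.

[CO2*] = KH · pCO2 = 10^(−1.55) × 2010×10^-6 = 5.665×10^-5 mol/kg
α₀ = 1/(1 + K1/[H⁺] + K1K2/[H⁺]²) = 1/(1 + 10^+1.61 + 10^-0.37) = 0.02372
DIC = [CO2*]/α₀ = 5.665×10^-5 / 0.02372 = 2.39 mmol/kg

DIC = 2.39 mmol/kg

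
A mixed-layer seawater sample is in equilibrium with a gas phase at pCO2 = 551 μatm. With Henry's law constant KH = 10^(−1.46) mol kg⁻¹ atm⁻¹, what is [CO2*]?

[CO2*] = 19.1 μmol/kg

KH = 10^(−1.46) = 3.467×10^-2 mol kg⁻¹ atm⁻¹
[CO2*] = KH · pCO2 = 3.467×10^-2 × 551×10^-6 atm = 1.91×10^-5 mol/kg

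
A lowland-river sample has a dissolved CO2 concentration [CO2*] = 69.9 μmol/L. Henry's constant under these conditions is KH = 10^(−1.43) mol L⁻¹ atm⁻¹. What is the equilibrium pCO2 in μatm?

KH = 10^(−1.43) = 3.715×10^-2 mol L⁻¹ atm⁻¹
pCO2 = [CO2*]/KH = 69.9×10^-6 / 3.715×10^-2 = 1.88×10^-3 atm = 1880 μatm

pCO2 = 1880 μatm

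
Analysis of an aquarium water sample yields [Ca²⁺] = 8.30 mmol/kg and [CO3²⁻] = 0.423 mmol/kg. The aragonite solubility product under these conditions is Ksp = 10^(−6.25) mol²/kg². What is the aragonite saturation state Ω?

Ω = 6.24

Ksp = 10^(−6.25) = 5.623×10^-7
Ω = [Ca²⁺][CO3²⁻]/Ksp = (8.30×10^-3)(0.423×10^-3) / 5.623×10^-7 = 6.24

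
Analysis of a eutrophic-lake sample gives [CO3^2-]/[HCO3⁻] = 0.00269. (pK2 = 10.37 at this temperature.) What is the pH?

From K2 = [H⁺][CO3^2-]/[HCO3⁻]:  pH = pK2 + log₁₀([CO3^2-]/[HCO3⁻])
log₁₀(0.00269) = -2.570
pH = 10.37 + (-2.570) = 7.80

pH = 7.80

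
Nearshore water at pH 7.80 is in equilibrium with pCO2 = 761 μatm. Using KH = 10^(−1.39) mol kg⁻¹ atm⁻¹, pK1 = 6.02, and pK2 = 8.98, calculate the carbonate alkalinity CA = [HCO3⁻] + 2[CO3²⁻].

[CO2*] = KH · pCO2 = 10^(−1.39) × 761×10^-6 = 3.100×10^-5 mol/kg
α₀ = 1/(1 + K1/[H⁺] + K1K2/[H⁺]²) = 1/(1 + 10^+1.78 + 10^+0.60) = 0.01533
DIC = [CO2*]/α₀ = 3.100×10^-5 / 0.01533 = 2.022 mmol/kg
CA = (α₁ + 2α₂)·DIC = (0.9236 + 2×0.06102) × 2.022 = 2.11 mmol/kg

CA = 2.11 mmol/kg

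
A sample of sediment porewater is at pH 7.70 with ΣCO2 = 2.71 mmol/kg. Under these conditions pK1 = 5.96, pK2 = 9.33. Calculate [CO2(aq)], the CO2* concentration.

α₀ = 1 / (1 + K1/[H⁺] + K1K2/[H⁺]²) = 1 / (1 + 10^+1.74 + 10^+0.11)
   = 1 / (1 + 54.954 + 1.2882) = 1/57.242 = 0.01747
[CO2*] = α₀ × DIC = 0.01747 × 2.71 = 0.0473 mmol/kg

[CO2*] = 0.0473 mmol/kg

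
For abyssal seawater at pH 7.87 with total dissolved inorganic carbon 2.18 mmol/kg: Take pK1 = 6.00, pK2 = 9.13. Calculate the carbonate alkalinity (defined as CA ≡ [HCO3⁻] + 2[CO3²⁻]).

CA = 2.26 mmol/kg

CA = [HCO3⁻] + 2[CO3²⁻] = (α₁ + 2α₂)·DIC
At pH 7.87: [H⁺]/K1 = 10^-1.87 = 0.013490, K2/[H⁺] = 10^-1.26 = 0.054954
α₁ = 1/(1 + 0.013490 + 0.054954) = 1/1.0684 = 0.9359; α₂ = α₁·K2/[H⁺] = 0.05143
α₁ + 2α₂ = 1.0388
CA = 1.0388 × 2.18 = 2.26 mmol/kg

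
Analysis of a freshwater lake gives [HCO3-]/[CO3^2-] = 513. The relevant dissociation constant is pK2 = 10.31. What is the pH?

From K2 = [H⁺][CO3^2-]/[HCO3-]:  pH = pK2 − log₁₀([HCO3-]/[CO3^2-])
log₁₀(513) = +2.710
pH = 10.31 − (+2.710) = 7.60

pH = 7.60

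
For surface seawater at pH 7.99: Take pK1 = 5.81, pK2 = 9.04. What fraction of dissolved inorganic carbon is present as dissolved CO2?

α₀ = 1 / (1 + K1/[H⁺] + K1K2/[H⁺]²) = 1 / (1 + 10^+2.18 + 10^+1.13)
   = 1 / (1 + 151.36 + 13.490) = 1/165.85 = 0.006030

α₀ = 0.00603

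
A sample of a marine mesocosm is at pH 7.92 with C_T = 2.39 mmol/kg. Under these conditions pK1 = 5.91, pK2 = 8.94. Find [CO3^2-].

α₂ = 1 / (1 + [H⁺]/K2 + [H⁺]²/(K1K2)) = 1 / (1 + 10^+1.02 + 10^-0.99)
   = 1 / (1 + 10.471 + 0.10233) = 1/11.574 = 0.08640
[CO3²⁻] = α₂ × DIC = 0.08640 × 2.39 = 0.207 mmol/kg

[CO3²⁻] = 0.207 mmol/kg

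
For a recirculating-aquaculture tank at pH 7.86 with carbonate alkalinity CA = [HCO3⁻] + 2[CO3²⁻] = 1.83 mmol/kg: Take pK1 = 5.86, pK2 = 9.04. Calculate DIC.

CA = [HCO3⁻] + 2[CO3²⁻] = (α₁ + 2α₂)·DIC
At pH 7.86: [H⁺]/K1 = 10^-2.00 = 0.010000, K2/[H⁺] = 10^-1.18 = 0.066069
α₁ = 1/(1 + 0.010000 + 0.066069) = 1/1.0761 = 0.9293; α₂ = α₁·K2/[H⁺] = 0.06140
α₁ + 2α₂ = 1.0521
DIC = CA / (α₁ + 2α₂) = 1.83 / 1.0521 = 1.74 mmol/kg

DIC = 1.74 mmol/kg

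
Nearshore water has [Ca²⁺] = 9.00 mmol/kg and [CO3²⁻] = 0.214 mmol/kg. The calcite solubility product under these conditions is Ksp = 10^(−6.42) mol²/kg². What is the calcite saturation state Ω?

Ω = 5.07

Ksp = 10^(−6.42) = 3.802×10^-7
Ω = [Ca²⁺][CO3²⁻]/Ksp = (9.00×10^-3)(0.214×10^-3) / 3.802×10^-7 = 5.07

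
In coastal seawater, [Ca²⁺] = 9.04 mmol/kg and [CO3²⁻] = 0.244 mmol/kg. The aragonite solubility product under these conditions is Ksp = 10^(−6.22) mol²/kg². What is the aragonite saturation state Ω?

Ksp = 10^(−6.22) = 6.026×10^-7
Ω = [Ca²⁺][CO3²⁻]/Ksp = (9.04×10^-3)(0.244×10^-3) / 6.026×10^-7 = 3.66

Ω = 3.66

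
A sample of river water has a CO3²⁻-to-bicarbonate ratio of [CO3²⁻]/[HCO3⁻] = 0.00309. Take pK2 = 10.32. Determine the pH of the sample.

From K2 = [H⁺][CO3²⁻]/[HCO3⁻]:  pH = pK2 + log₁₀([CO3²⁻]/[HCO3⁻])
log₁₀(0.00309) = -2.510
pH = 10.32 + (-2.510) = 7.81

pH = 7.81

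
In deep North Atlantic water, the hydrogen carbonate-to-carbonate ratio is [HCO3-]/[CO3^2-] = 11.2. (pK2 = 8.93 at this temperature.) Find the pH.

From K2 = [H⁺][CO3^2-]/[HCO3-]:  pH = pK2 − log₁₀([HCO3-]/[CO3^2-])
log₁₀(11.2) = +1.049
pH = 8.93 − (+1.049) = 7.88

pH = 7.88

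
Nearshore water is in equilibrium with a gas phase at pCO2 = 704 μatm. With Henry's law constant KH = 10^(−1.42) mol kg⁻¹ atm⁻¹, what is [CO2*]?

[CO2*] = 26.8 μmol/kg

KH = 10^(−1.42) = 3.802×10^-2 mol kg⁻¹ atm⁻¹
[CO2*] = KH · pCO2 = 3.802×10^-2 × 704×10^-6 atm = 2.68×10^-5 mol/kg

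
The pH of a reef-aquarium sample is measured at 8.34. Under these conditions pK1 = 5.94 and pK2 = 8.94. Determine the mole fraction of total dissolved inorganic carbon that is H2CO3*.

α₀ = 1 / (1 + K1/[H⁺] + K1K2/[H⁺]²) = 1 / (1 + 10^+2.40 + 10^+1.80)
   = 1 / (1 + 251.19 + 63.096) = 1/315.28 = 0.003172

α₀ = 0.00317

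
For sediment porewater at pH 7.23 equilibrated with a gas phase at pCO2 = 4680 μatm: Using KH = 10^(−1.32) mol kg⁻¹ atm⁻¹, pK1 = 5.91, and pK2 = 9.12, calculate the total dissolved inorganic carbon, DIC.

DIC = 4.96 mmol/kg

[CO2*] = KH · pCO2 = 10^(−1.32) × 4680×10^-6 = 2.240×10^-4 mol/kg
α₀ = 1/(1 + K1/[H⁺] + K1K2/[H⁺]²) = 1/(1 + 10^+1.32 + 10^-0.57) = 0.04512
DIC = [CO2*]/α₀ = 2.240×10^-4 / 0.04512 = 4.96 mmol/kg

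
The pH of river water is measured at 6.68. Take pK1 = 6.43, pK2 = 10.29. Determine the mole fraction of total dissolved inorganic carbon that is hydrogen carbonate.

α₁ = 0.640

α₁ = 1 / (1 + [H⁺]/K1 + K2/[H⁺]) = 1 / (1 + 10^-0.25 + 10^-3.61)
   = 1 / (1 + 0.56234 + 0.00024547) = 1/1.5626 = 0.6400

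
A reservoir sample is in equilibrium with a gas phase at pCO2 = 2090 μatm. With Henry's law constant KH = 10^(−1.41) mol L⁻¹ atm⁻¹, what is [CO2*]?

[CO2*] = 81.3 μmol/L

KH = 10^(−1.41) = 3.890×10^-2 mol L⁻¹ atm⁻¹
[CO2*] = KH · pCO2 = 3.890×10^-2 × 2090×10^-6 atm = 8.13×10^-5 mol/L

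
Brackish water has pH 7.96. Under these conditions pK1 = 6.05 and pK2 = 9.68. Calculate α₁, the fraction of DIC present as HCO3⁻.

α₁ = 1 / (1 + [H⁺]/K1 + K2/[H⁺]) = 1 / (1 + 10^-1.91 + 10^-1.72)
   = 1 / (1 + 0.012303 + 0.019055) = 1/1.0314 = 0.9696

α₁ = 0.970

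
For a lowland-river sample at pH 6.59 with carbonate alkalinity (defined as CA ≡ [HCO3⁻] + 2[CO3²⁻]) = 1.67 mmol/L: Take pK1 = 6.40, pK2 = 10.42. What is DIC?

CA = [HCO3⁻] + 2[CO3²⁻] = (α₁ + 2α₂)·DIC
At pH 6.59: [H⁺]/K1 = 10^-0.19 = 0.64565, K2/[H⁺] = 10^-3.83 = 0.00014791
α₁ = 1/(1 + 0.64565 + 0.00014791) = 1/1.6458 = 0.6076; α₂ = α₁·K2/[H⁺] = 8.987×10^-5
α₁ + 2α₂ = 0.6078
DIC = CA / (α₁ + 2α₂) = 1.67 / 0.6078 = 2.75 mmol/L

DIC = 2.75 mmol/L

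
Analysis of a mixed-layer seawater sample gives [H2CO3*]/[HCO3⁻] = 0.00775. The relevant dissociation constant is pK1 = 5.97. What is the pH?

From K1 = [H⁺][HCO3⁻]/[H2CO3*]:  pH = pK1 − log₁₀([H2CO3*]/[HCO3⁻])
log₁₀(0.00775) = -2.111
pH = 5.97 − (-2.111) = 8.08

pH = 8.08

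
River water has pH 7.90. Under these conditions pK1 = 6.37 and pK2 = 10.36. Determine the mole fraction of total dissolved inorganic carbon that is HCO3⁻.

α₁ = 1 / (1 + [H⁺]/K1 + K2/[H⁺]) = 1 / (1 + 10^-1.53 + 10^-2.46)
   = 1 / (1 + 0.029512 + 0.0034674) = 1/1.0330 = 0.9681

α₁ = 0.968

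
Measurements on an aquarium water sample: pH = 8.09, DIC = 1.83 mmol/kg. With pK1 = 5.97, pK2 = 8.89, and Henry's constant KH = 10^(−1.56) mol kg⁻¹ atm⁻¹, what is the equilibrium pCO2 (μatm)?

α₀ = 1 / (1 + K1/[H⁺] + K1K2/[H⁺]²) = 1 / (1 + 10^+2.12 + 10^+1.32)
   = 1 / (1 + 131.83 + 20.893) = 1/153.72 = 0.006505
[CO2*] = α₀ × DIC = 0.006505 × 1.83 = 0.01190 mmol/kg = 11.90 μmol/kg
pCO2 = [CO2*]/KH = 1.190×10^-5 / 2.754×10^-2 = 432 μatm

pCO2 = 432 μatm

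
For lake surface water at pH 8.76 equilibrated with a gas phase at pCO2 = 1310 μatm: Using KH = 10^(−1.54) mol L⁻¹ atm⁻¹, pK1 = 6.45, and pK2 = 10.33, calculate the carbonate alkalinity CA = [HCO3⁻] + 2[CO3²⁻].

CA = 8.13 mmol/L

[CO2*] = KH · pCO2 = 10^(−1.54) × 1310×10^-6 = 3.778×10^-5 mol/L
α₀ = 1/(1 + K1/[H⁺] + K1K2/[H⁺]²) = 1/(1 + 10^+2.31 + 10^+0.74) = 0.004747
DIC = [CO2*]/α₀ = 3.778×10^-5 / 0.004747 = 7.959 mmol/L
CA = (α₁ + 2α₂)·DIC = (0.9692 + 2×0.02609) × 7.959 = 8.13 mmol/L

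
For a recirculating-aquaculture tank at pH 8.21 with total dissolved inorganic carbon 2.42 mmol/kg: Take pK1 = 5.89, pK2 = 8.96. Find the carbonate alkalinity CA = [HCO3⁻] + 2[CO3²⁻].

CA = [HCO3⁻] + 2[CO3²⁻] = (α₁ + 2α₂)·DIC
At pH 8.21: [H⁺]/K1 = 10^-2.32 = 0.0047863, K2/[H⁺] = 10^-0.75 = 0.17783
α₁ = 1/(1 + 0.0047863 + 0.17783) = 1/1.1826 = 0.8456; α₂ = α₁·K2/[H⁺] = 0.1504
α₁ + 2α₂ = 1.1463
CA = 1.1463 × 2.42 = 2.77 mmol/kg

CA = 2.77 mmol/kg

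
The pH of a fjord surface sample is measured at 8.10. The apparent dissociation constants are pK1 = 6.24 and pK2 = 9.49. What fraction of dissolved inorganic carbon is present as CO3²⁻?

α₂ = 1 / (1 + [H⁺]/K2 + [H⁺]²/(K1K2)) = 1 / (1 + 10^+1.39 + 10^-0.47)
   = 1 / (1 + 24.547 + 0.33884) = 1/25.886 = 0.03863

α₂ = 0.0386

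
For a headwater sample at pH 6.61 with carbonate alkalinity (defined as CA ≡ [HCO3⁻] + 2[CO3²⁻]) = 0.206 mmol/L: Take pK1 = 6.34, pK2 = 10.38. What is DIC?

CA = [HCO3⁻] + 2[CO3²⁻] = (α₁ + 2α₂)·DIC
At pH 6.61: [H⁺]/K1 = 10^-0.27 = 0.53703, K2/[H⁺] = 10^-3.77 = 0.00016982
α₁ = 1/(1 + 0.53703 + 0.00016982) = 1/1.5372 = 0.6505; α₂ = α₁·K2/[H⁺] = 0.0001105
α₁ + 2α₂ = 0.6508
DIC = CA / (α₁ + 2α₂) = 0.206 / 0.6508 = 0.317 mmol/L

DIC = 0.317 mmol/L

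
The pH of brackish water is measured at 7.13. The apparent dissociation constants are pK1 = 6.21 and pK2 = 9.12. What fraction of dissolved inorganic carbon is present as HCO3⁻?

α₁ = 1 / (1 + [H⁺]/K1 + K2/[H⁺]) = 1 / (1 + 10^-0.92 + 10^-1.99)
   = 1 / (1 + 0.12023 + 0.010233) = 1/1.1305 = 0.8846

α₁ = 0.885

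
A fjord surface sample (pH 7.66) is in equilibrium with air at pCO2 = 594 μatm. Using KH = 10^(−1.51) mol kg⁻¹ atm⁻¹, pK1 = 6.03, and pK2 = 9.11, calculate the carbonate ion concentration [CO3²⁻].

[CO2*] = KH · pCO2 = 10^(−1.51) × 594×10^-6 = 1.836×10^-5 mol/kg
α₀ = 1/(1 + K1/[H⁺] + K1K2/[H⁺]²) = 1/(1 + 10^+1.63 + 10^+0.18) = 0.02214
DIC = [CO2*]/α₀ = 1.836×10^-5 / 0.02214 = 0.8292 mmol/kg
[CO3²⁻] = α₂·DIC; α₂ = 0.03351, so [CO3²⁻] = 0.03351 × 0.8292 = 0.0278 mmol/kg

[CO3²⁻] = 0.0278 mmol/kg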